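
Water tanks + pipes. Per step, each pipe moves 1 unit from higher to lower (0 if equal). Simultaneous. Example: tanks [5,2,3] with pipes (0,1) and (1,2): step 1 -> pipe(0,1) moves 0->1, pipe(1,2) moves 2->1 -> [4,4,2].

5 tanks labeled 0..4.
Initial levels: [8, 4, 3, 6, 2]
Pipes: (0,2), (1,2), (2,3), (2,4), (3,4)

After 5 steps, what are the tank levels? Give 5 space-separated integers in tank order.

Step 1: flows [0->2,1->2,3->2,2->4,3->4] -> levels [7 3 5 4 4]
Step 2: flows [0->2,2->1,2->3,2->4,3=4] -> levels [6 4 3 5 5]
Step 3: flows [0->2,1->2,3->2,4->2,3=4] -> levels [5 3 7 4 4]
Step 4: flows [2->0,2->1,2->3,2->4,3=4] -> levels [6 4 3 5 5]
  -> period-2 cycle: step 4 state = step 2 state
  -> state at step 5: (5-2) mod 2 = 1, same as step 3 -> [5 3 7 4 4]

Answer: 5 3 7 4 4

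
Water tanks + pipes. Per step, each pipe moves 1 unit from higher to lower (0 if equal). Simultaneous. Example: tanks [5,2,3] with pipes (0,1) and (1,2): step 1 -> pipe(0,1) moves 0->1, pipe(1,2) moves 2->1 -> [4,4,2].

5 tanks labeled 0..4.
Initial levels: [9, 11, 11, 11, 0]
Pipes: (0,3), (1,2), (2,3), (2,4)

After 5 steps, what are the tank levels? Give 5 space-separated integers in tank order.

Answer: 9 10 7 11 5

Derivation:
Step 1: flows [3->0,1=2,2=3,2->4] -> levels [10 11 10 10 1]
Step 2: flows [0=3,1->2,2=3,2->4] -> levels [10 10 10 10 2]
Step 3: flows [0=3,1=2,2=3,2->4] -> levels [10 10 9 10 3]
Step 4: flows [0=3,1->2,3->2,2->4] -> levels [10 9 10 9 4]
Step 5: flows [0->3,2->1,2->3,2->4] -> levels [9 10 7 11 5]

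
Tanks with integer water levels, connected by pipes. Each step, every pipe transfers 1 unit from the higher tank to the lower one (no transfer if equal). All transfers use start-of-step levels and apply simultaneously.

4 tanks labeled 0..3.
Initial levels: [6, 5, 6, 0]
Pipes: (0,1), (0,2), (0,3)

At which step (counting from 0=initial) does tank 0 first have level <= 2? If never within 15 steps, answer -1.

Step 1: flows [0->1,0=2,0->3] -> levels [4 6 6 1]
Step 2: flows [1->0,2->0,0->3] -> levels [5 5 5 2]
Step 3: flows [0=1,0=2,0->3] -> levels [4 5 5 3]
Step 4: flows [1->0,2->0,0->3] -> levels [5 4 4 4]
Step 5: flows [0->1,0->2,0->3] -> levels [2 5 5 5]
Tank 0 first reaches <=2 at step 5

Answer: 5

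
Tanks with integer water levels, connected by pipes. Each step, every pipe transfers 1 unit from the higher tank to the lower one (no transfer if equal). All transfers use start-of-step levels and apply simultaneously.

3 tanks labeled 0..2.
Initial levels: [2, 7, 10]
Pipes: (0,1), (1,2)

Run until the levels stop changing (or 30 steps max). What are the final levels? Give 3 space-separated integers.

Answer: 7 5 7

Derivation:
Step 1: flows [1->0,2->1] -> levels [3 7 9]
Step 2: flows [1->0,2->1] -> levels [4 7 8]
Step 3: flows [1->0,2->1] -> levels [5 7 7]
Step 4: flows [1->0,1=2] -> levels [6 6 7]
Step 5: flows [0=1,2->1] -> levels [6 7 6]
Step 6: flows [1->0,1->2] -> levels [7 5 7]
Step 7: flows [0->1,2->1] -> levels [6 7 6]
  -> period-2 cycle: step 7 state = step 5 state; never stabilizes
  -> state at step 30: (30-5) mod 2 = 1, same as step 6 -> [7 5 7]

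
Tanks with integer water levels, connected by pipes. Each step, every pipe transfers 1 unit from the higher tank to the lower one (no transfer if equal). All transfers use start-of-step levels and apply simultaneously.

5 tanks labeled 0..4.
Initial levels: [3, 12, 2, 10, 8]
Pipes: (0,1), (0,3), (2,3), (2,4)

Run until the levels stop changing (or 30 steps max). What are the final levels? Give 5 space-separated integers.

Answer: 9 7 7 6 6

Derivation:
Step 1: flows [1->0,3->0,3->2,4->2] -> levels [5 11 4 8 7]
Step 2: flows [1->0,3->0,3->2,4->2] -> levels [7 10 6 6 6]
Step 3: flows [1->0,0->3,2=3,2=4] -> levels [7 9 6 7 6]
Step 4: flows [1->0,0=3,3->2,2=4] -> levels [8 8 7 6 6]
Step 5: flows [0=1,0->3,2->3,2->4] -> levels [7 8 5 8 7]
Step 6: flows [1->0,3->0,3->2,4->2] -> levels [9 7 7 6 6]
Step 7: flows [0->1,0->3,2->3,2->4] -> levels [7 8 5 8 7]
  -> period-2 cycle: step 7 state = step 5 state; never stabilizes
  -> state at step 30: (30-5) mod 2 = 1, same as step 6 -> [9 7 7 6 6]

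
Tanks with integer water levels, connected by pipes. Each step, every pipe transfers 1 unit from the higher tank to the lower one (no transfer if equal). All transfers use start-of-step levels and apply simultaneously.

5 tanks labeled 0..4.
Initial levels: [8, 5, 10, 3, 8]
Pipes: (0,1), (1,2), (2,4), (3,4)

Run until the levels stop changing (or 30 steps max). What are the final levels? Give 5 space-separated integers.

Step 1: flows [0->1,2->1,2->4,4->3] -> levels [7 7 8 4 8]
Step 2: flows [0=1,2->1,2=4,4->3] -> levels [7 8 7 5 7]
Step 3: flows [1->0,1->2,2=4,4->3] -> levels [8 6 8 6 6]
Step 4: flows [0->1,2->1,2->4,3=4] -> levels [7 8 6 6 7]
Step 5: flows [1->0,1->2,4->2,4->3] -> levels [8 6 8 7 5]
Step 6: flows [0->1,2->1,2->4,3->4] -> levels [7 8 6 6 7]
  -> period-2 cycle: step 6 state = step 4 state; never stabilizes
  -> state at step 30: (30-4) mod 2 = 0, same as step 4 -> [7 8 6 6 7]

Answer: 7 8 6 6 7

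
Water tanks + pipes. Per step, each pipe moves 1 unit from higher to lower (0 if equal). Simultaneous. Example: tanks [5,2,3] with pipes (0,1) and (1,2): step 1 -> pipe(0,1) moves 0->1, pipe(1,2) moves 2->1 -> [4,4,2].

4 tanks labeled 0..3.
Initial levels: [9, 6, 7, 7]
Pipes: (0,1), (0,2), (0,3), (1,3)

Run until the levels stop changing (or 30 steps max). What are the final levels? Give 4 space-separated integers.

Step 1: flows [0->1,0->2,0->3,3->1] -> levels [6 8 8 7]
Step 2: flows [1->0,2->0,3->0,1->3] -> levels [9 6 7 7]
  -> period-2 cycle: step 2 state = step 0 state; never stabilizes
  -> state at step 30: (30-0) mod 2 = 0, same as step 0 -> [9 6 7 7]

Answer: 9 6 7 7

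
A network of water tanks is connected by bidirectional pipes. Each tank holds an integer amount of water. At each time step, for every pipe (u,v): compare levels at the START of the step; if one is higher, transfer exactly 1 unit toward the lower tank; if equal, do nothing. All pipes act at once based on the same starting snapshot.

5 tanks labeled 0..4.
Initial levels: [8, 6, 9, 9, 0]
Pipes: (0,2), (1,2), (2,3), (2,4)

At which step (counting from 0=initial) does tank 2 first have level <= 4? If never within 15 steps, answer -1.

Step 1: flows [2->0,2->1,2=3,2->4] -> levels [9 7 6 9 1]
Step 2: flows [0->2,1->2,3->2,2->4] -> levels [8 6 8 8 2]
Step 3: flows [0=2,2->1,2=3,2->4] -> levels [8 7 6 8 3]
Step 4: flows [0->2,1->2,3->2,2->4] -> levels [7 6 8 7 4]
Step 5: flows [2->0,2->1,2->3,2->4] -> levels [8 7 4 8 5]
Tank 2 first reaches <=4 at step 5

Answer: 5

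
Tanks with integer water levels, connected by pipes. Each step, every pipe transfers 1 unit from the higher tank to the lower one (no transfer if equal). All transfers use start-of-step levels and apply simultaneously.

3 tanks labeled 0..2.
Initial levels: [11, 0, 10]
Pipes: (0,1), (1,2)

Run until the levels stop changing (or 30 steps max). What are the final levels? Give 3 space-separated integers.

Answer: 7 8 6

Derivation:
Step 1: flows [0->1,2->1] -> levels [10 2 9]
Step 2: flows [0->1,2->1] -> levels [9 4 8]
Step 3: flows [0->1,2->1] -> levels [8 6 7]
Step 4: flows [0->1,2->1] -> levels [7 8 6]
Step 5: flows [1->0,1->2] -> levels [8 6 7]
  -> period-2 cycle: step 5 state = step 3 state; never stabilizes
  -> state at step 30: (30-3) mod 2 = 1, same as step 4 -> [7 8 6]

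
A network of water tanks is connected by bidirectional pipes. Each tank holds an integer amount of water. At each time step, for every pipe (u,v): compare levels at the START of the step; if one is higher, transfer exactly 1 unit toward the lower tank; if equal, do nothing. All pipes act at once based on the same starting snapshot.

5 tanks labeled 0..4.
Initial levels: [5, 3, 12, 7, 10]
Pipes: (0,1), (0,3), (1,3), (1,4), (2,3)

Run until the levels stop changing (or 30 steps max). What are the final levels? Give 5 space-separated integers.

Step 1: flows [0->1,3->0,3->1,4->1,2->3] -> levels [5 6 11 6 9]
Step 2: flows [1->0,3->0,1=3,4->1,2->3] -> levels [7 6 10 6 8]
Step 3: flows [0->1,0->3,1=3,4->1,2->3] -> levels [5 8 9 8 7]
Step 4: flows [1->0,3->0,1=3,1->4,2->3] -> levels [7 6 8 8 8]
Step 5: flows [0->1,3->0,3->1,4->1,2=3] -> levels [7 9 8 6 7]
Step 6: flows [1->0,0->3,1->3,1->4,2->3] -> levels [7 6 7 9 8]
Step 7: flows [0->1,3->0,3->1,4->1,3->2] -> levels [7 9 8 6 7]
  -> period-2 cycle: step 7 state = step 5 state; never stabilizes
  -> state at step 30: (30-5) mod 2 = 1, same as step 6 -> [7 6 7 9 8]

Answer: 7 6 7 9 8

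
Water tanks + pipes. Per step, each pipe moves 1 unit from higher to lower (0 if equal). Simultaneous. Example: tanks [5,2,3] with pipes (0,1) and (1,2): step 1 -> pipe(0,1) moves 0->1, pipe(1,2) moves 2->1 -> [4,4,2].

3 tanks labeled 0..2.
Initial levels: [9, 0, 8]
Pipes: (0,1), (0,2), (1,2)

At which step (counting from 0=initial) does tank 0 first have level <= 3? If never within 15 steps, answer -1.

Answer: -1

Derivation:
Step 1: flows [0->1,0->2,2->1] -> levels [7 2 8]
Step 2: flows [0->1,2->0,2->1] -> levels [7 4 6]
Step 3: flows [0->1,0->2,2->1] -> levels [5 6 6]
Step 4: flows [1->0,2->0,1=2] -> levels [7 5 5]
Step 5: flows [0->1,0->2,1=2] -> levels [5 6 6]
  -> period-2 cycle (repeats step 3); tank 0 never drops to <=3
Tank 0 never reaches <=3 within 15 steps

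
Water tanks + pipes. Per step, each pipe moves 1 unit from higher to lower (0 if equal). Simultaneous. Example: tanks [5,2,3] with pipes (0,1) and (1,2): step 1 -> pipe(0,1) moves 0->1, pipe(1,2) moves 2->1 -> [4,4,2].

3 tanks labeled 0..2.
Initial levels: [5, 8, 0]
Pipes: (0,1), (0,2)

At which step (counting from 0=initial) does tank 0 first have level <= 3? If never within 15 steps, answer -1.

Step 1: flows [1->0,0->2] -> levels [5 7 1]
Step 2: flows [1->0,0->2] -> levels [5 6 2]
Step 3: flows [1->0,0->2] -> levels [5 5 3]
Step 4: flows [0=1,0->2] -> levels [4 5 4]
Step 5: flows [1->0,0=2] -> levels [5 4 4]
Step 6: flows [0->1,0->2] -> levels [3 5 5]
Tank 0 first reaches <=3 at step 6

Answer: 6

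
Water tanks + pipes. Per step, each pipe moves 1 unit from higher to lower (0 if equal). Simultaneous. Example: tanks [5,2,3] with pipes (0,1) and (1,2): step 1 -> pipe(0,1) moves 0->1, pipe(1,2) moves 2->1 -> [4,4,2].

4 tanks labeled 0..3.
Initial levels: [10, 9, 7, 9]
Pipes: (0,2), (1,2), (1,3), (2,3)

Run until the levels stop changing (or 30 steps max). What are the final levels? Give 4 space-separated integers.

Step 1: flows [0->2,1->2,1=3,3->2] -> levels [9 8 10 8]
Step 2: flows [2->0,2->1,1=3,2->3] -> levels [10 9 7 9]
  -> period-2 cycle: step 2 state = step 0 state; never stabilizes
  -> state at step 30: (30-0) mod 2 = 0, same as step 0 -> [10 9 7 9]

Answer: 10 9 7 9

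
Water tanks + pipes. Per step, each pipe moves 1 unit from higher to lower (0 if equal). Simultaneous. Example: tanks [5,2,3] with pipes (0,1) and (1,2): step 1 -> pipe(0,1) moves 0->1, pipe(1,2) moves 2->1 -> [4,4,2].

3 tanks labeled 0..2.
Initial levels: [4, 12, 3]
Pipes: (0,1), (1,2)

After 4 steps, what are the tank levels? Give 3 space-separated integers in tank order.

Answer: 6 7 6

Derivation:
Step 1: flows [1->0,1->2] -> levels [5 10 4]
Step 2: flows [1->0,1->2] -> levels [6 8 5]
Step 3: flows [1->0,1->2] -> levels [7 6 6]
Step 4: flows [0->1,1=2] -> levels [6 7 6]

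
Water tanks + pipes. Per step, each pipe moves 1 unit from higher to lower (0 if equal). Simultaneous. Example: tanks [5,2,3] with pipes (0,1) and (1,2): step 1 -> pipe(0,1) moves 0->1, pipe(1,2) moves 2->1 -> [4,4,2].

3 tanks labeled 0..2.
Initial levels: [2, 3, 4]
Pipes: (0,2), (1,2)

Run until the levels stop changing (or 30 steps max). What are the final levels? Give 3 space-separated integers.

Answer: 2 3 4

Derivation:
Step 1: flows [2->0,2->1] -> levels [3 4 2]
Step 2: flows [0->2,1->2] -> levels [2 3 4]
  -> period-2 cycle: step 2 state = step 0 state; never stabilizes
  -> state at step 30: (30-0) mod 2 = 0, same as step 0 -> [2 3 4]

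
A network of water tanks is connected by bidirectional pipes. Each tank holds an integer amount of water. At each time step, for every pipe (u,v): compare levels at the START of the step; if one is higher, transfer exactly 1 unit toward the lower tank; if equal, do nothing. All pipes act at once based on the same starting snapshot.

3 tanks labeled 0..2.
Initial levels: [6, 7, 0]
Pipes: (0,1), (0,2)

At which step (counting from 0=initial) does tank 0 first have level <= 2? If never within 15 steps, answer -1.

Step 1: flows [1->0,0->2] -> levels [6 6 1]
Step 2: flows [0=1,0->2] -> levels [5 6 2]
Step 3: flows [1->0,0->2] -> levels [5 5 3]
Step 4: flows [0=1,0->2] -> levels [4 5 4]
Step 5: flows [1->0,0=2] -> levels [5 4 4]
Step 6: flows [0->1,0->2] -> levels [3 5 5]
Step 7: flows [1->0,2->0] -> levels [5 4 4]
  -> period-2 cycle (repeats step 5); tank 0 never drops to <=2
Tank 0 never reaches <=2 within 15 steps

Answer: -1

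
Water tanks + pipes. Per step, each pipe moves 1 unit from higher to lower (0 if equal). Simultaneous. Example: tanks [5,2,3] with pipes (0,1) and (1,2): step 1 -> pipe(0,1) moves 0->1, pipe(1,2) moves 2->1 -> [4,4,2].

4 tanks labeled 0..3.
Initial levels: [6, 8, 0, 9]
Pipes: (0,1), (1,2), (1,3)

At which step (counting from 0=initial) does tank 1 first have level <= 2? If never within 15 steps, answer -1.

Answer: -1

Derivation:
Step 1: flows [1->0,1->2,3->1] -> levels [7 7 1 8]
Step 2: flows [0=1,1->2,3->1] -> levels [7 7 2 7]
Step 3: flows [0=1,1->2,1=3] -> levels [7 6 3 7]
Step 4: flows [0->1,1->2,3->1] -> levels [6 7 4 6]
Step 5: flows [1->0,1->2,1->3] -> levels [7 4 5 7]
Step 6: flows [0->1,2->1,3->1] -> levels [6 7 4 6]
  -> period-2 cycle (repeats step 4); tank 1 never drops to <=2
Tank 1 never reaches <=2 within 15 steps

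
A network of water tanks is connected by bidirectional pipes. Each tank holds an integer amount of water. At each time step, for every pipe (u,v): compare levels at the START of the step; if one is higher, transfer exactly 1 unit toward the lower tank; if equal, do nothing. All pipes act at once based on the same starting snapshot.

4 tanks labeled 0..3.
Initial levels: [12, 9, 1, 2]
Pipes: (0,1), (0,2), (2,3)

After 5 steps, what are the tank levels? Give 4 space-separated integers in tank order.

Step 1: flows [0->1,0->2,3->2] -> levels [10 10 3 1]
Step 2: flows [0=1,0->2,2->3] -> levels [9 10 3 2]
Step 3: flows [1->0,0->2,2->3] -> levels [9 9 3 3]
Step 4: flows [0=1,0->2,2=3] -> levels [8 9 4 3]
Step 5: flows [1->0,0->2,2->3] -> levels [8 8 4 4]

Answer: 8 8 4 4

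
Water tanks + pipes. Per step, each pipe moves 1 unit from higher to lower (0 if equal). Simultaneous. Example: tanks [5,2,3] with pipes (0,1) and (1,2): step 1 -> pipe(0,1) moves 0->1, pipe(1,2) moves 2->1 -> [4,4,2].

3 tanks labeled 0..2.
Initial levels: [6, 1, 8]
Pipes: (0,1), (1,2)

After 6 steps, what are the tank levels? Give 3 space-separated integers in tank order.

Step 1: flows [0->1,2->1] -> levels [5 3 7]
Step 2: flows [0->1,2->1] -> levels [4 5 6]
Step 3: flows [1->0,2->1] -> levels [5 5 5]
Step 4: flows [0=1,1=2] -> levels [5 5 5]
  -> stable; steps 5..6 unchanged -> [5 5 5]

Answer: 5 5 5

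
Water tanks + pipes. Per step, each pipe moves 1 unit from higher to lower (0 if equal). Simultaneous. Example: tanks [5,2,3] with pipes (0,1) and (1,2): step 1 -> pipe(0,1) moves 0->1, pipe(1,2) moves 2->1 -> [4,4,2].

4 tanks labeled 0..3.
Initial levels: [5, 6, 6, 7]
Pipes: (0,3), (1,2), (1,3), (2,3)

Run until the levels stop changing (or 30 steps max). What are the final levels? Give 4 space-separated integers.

Answer: 5 6 6 7

Derivation:
Step 1: flows [3->0,1=2,3->1,3->2] -> levels [6 7 7 4]
Step 2: flows [0->3,1=2,1->3,2->3] -> levels [5 6 6 7]
  -> period-2 cycle: step 2 state = step 0 state; never stabilizes
  -> state at step 30: (30-0) mod 2 = 0, same as step 0 -> [5 6 6 7]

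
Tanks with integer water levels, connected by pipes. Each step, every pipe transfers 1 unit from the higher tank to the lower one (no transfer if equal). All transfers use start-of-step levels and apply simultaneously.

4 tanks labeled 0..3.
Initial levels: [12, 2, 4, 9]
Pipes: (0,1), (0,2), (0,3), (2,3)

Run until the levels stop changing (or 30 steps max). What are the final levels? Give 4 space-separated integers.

Step 1: flows [0->1,0->2,0->3,3->2] -> levels [9 3 6 9]
Step 2: flows [0->1,0->2,0=3,3->2] -> levels [7 4 8 8]
Step 3: flows [0->1,2->0,3->0,2=3] -> levels [8 5 7 7]
Step 4: flows [0->1,0->2,0->3,2=3] -> levels [5 6 8 8]
Step 5: flows [1->0,2->0,3->0,2=3] -> levels [8 5 7 7]
  -> period-2 cycle: step 5 state = step 3 state; never stabilizes
  -> state at step 30: (30-3) mod 2 = 1, same as step 4 -> [5 6 8 8]

Answer: 5 6 8 8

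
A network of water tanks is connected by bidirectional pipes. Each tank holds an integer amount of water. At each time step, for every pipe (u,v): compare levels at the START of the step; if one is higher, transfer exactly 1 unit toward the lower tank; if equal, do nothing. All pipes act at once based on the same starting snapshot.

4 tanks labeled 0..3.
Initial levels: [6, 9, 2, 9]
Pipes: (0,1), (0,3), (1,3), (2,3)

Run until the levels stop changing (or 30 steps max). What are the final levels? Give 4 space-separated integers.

Step 1: flows [1->0,3->0,1=3,3->2] -> levels [8 8 3 7]
Step 2: flows [0=1,0->3,1->3,3->2] -> levels [7 7 4 8]
Step 3: flows [0=1,3->0,3->1,3->2] -> levels [8 8 5 5]
Step 4: flows [0=1,0->3,1->3,2=3] -> levels [7 7 5 7]
Step 5: flows [0=1,0=3,1=3,3->2] -> levels [7 7 6 6]
Step 6: flows [0=1,0->3,1->3,2=3] -> levels [6 6 6 8]
Step 7: flows [0=1,3->0,3->1,3->2] -> levels [7 7 7 5]
Step 8: flows [0=1,0->3,1->3,2->3] -> levels [6 6 6 8]
  -> period-2 cycle: step 8 state = step 6 state; never stabilizes
  -> state at step 30: (30-6) mod 2 = 0, same as step 6 -> [6 6 6 8]

Answer: 6 6 6 8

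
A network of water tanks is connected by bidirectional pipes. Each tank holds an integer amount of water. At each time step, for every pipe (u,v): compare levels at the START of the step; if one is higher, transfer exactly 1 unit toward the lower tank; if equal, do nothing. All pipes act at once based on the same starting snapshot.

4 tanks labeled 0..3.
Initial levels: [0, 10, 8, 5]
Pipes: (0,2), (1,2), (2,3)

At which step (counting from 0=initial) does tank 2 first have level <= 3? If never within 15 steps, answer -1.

Step 1: flows [2->0,1->2,2->3] -> levels [1 9 7 6]
Step 2: flows [2->0,1->2,2->3] -> levels [2 8 6 7]
Step 3: flows [2->0,1->2,3->2] -> levels [3 7 7 6]
Step 4: flows [2->0,1=2,2->3] -> levels [4 7 5 7]
Step 5: flows [2->0,1->2,3->2] -> levels [5 6 6 6]
Step 6: flows [2->0,1=2,2=3] -> levels [6 6 5 6]
Step 7: flows [0->2,1->2,3->2] -> levels [5 5 8 5]
Step 8: flows [2->0,2->1,2->3] -> levels [6 6 5 6]
  -> period-2 cycle (repeats step 6); tank 2 never drops to <=3
Tank 2 never reaches <=3 within 15 steps

Answer: -1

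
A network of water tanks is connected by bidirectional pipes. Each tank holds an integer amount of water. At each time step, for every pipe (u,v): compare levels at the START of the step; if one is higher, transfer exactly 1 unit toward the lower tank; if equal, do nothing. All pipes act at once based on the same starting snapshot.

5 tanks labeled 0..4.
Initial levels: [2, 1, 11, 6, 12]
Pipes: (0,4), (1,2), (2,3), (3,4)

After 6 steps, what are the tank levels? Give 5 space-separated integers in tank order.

Step 1: flows [4->0,2->1,2->3,4->3] -> levels [3 2 9 8 10]
Step 2: flows [4->0,2->1,2->3,4->3] -> levels [4 3 7 10 8]
Step 3: flows [4->0,2->1,3->2,3->4] -> levels [5 4 7 8 8]
Step 4: flows [4->0,2->1,3->2,3=4] -> levels [6 5 7 7 7]
Step 5: flows [4->0,2->1,2=3,3=4] -> levels [7 6 6 7 6]
Step 6: flows [0->4,1=2,3->2,3->4] -> levels [6 6 7 5 8]

Answer: 6 6 7 5 8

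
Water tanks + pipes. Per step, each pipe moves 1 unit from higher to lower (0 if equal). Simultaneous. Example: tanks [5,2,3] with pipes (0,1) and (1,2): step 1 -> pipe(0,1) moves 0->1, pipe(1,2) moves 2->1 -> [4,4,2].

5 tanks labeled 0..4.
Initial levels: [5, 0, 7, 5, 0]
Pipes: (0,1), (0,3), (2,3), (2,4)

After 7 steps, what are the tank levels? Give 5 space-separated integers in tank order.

Answer: 2 4 2 5 4

Derivation:
Step 1: flows [0->1,0=3,2->3,2->4] -> levels [4 1 5 6 1]
Step 2: flows [0->1,3->0,3->2,2->4] -> levels [4 2 5 4 2]
Step 3: flows [0->1,0=3,2->3,2->4] -> levels [3 3 3 5 3]
Step 4: flows [0=1,3->0,3->2,2=4] -> levels [4 3 4 3 3]
Step 5: flows [0->1,0->3,2->3,2->4] -> levels [2 4 2 5 4]
Step 6: flows [1->0,3->0,3->2,4->2] -> levels [4 3 4 3 3]
  -> period-2 cycle: step 6 state = step 4 state
  -> state at step 7: (7-4) mod 2 = 1, same as step 5 -> [2 4 2 5 4]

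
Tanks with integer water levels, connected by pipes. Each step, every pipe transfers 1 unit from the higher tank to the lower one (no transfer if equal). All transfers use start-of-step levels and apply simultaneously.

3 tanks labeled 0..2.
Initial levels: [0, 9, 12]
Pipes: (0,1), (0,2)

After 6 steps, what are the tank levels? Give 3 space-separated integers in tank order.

Step 1: flows [1->0,2->0] -> levels [2 8 11]
Step 2: flows [1->0,2->0] -> levels [4 7 10]
Step 3: flows [1->0,2->0] -> levels [6 6 9]
Step 4: flows [0=1,2->0] -> levels [7 6 8]
Step 5: flows [0->1,2->0] -> levels [7 7 7]
Step 6: flows [0=1,0=2] -> levels [7 7 7]

Answer: 7 7 7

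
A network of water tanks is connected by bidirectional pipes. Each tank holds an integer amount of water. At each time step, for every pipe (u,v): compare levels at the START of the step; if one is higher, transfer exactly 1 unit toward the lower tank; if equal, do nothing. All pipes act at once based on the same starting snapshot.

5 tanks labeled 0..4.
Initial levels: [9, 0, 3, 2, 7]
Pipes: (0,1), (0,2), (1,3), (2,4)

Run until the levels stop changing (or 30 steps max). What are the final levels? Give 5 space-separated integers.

Step 1: flows [0->1,0->2,3->1,4->2] -> levels [7 2 5 1 6]
Step 2: flows [0->1,0->2,1->3,4->2] -> levels [5 2 7 2 5]
Step 3: flows [0->1,2->0,1=3,2->4] -> levels [5 3 5 2 6]
Step 4: flows [0->1,0=2,1->3,4->2] -> levels [4 3 6 3 5]
Step 5: flows [0->1,2->0,1=3,2->4] -> levels [4 4 4 3 6]
Step 6: flows [0=1,0=2,1->3,4->2] -> levels [4 3 5 4 5]
Step 7: flows [0->1,2->0,3->1,2=4] -> levels [4 5 4 3 5]
Step 8: flows [1->0,0=2,1->3,4->2] -> levels [5 3 5 4 4]
Step 9: flows [0->1,0=2,3->1,2->4] -> levels [4 5 4 3 5]
  -> period-2 cycle: step 9 state = step 7 state; never stabilizes
  -> state at step 30: (30-7) mod 2 = 1, same as step 8 -> [5 3 5 4 4]

Answer: 5 3 5 4 4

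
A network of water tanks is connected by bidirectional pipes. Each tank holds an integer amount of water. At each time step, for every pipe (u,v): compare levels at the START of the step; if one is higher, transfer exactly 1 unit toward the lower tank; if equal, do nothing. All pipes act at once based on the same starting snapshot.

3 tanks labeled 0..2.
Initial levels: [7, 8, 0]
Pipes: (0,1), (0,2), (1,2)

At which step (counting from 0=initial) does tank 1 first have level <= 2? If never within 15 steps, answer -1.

Answer: -1

Derivation:
Step 1: flows [1->0,0->2,1->2] -> levels [7 6 2]
Step 2: flows [0->1,0->2,1->2] -> levels [5 6 4]
Step 3: flows [1->0,0->2,1->2] -> levels [5 4 6]
Step 4: flows [0->1,2->0,2->1] -> levels [5 6 4]
  -> period-2 cycle (repeats step 2); tank 1 never drops to <=2
Tank 1 never reaches <=2 within 15 steps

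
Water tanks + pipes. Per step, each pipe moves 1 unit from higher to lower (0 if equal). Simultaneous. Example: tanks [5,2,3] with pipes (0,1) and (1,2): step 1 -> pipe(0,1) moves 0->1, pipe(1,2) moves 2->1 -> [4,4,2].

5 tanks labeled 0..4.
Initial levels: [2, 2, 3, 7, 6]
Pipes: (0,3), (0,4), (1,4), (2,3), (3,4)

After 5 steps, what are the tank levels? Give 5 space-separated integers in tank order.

Step 1: flows [3->0,4->0,4->1,3->2,3->4] -> levels [4 3 4 4 5]
Step 2: flows [0=3,4->0,4->1,2=3,4->3] -> levels [5 4 4 5 2]
Step 3: flows [0=3,0->4,1->4,3->2,3->4] -> levels [4 3 5 3 5]
Step 4: flows [0->3,4->0,4->1,2->3,4->3] -> levels [4 4 4 6 2]
Step 5: flows [3->0,0->4,1->4,3->2,3->4] -> levels [4 3 5 3 5]

Answer: 4 3 5 3 5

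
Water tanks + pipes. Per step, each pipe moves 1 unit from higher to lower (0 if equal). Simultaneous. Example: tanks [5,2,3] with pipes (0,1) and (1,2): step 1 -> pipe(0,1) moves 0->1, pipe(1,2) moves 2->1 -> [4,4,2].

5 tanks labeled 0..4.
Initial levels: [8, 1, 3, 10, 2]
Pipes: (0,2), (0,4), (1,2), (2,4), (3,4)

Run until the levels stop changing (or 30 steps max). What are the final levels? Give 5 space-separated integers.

Answer: 4 4 6 5 5

Derivation:
Step 1: flows [0->2,0->4,2->1,2->4,3->4] -> levels [6 2 2 9 5]
Step 2: flows [0->2,0->4,1=2,4->2,3->4] -> levels [4 2 4 8 6]
Step 3: flows [0=2,4->0,2->1,4->2,3->4] -> levels [5 3 4 7 5]
Step 4: flows [0->2,0=4,2->1,4->2,3->4] -> levels [4 4 5 6 5]
Step 5: flows [2->0,4->0,2->1,2=4,3->4] -> levels [6 5 3 5 5]
Step 6: flows [0->2,0->4,1->2,4->2,3=4] -> levels [4 4 6 5 5]
Step 7: flows [2->0,4->0,2->1,2->4,3=4] -> levels [6 5 3 5 5]
  -> period-2 cycle: step 7 state = step 5 state; never stabilizes
  -> state at step 30: (30-5) mod 2 = 1, same as step 6 -> [4 4 6 5 5]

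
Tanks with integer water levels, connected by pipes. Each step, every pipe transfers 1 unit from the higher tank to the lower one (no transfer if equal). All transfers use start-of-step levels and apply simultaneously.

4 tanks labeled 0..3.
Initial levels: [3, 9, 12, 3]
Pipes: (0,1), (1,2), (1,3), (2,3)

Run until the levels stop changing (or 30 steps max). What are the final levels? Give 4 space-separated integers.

Answer: 7 5 8 7

Derivation:
Step 1: flows [1->0,2->1,1->3,2->3] -> levels [4 8 10 5]
Step 2: flows [1->0,2->1,1->3,2->3] -> levels [5 7 8 7]
Step 3: flows [1->0,2->1,1=3,2->3] -> levels [6 7 6 8]
Step 4: flows [1->0,1->2,3->1,3->2] -> levels [7 6 8 6]
Step 5: flows [0->1,2->1,1=3,2->3] -> levels [6 8 6 7]
Step 6: flows [1->0,1->2,1->3,3->2] -> levels [7 5 8 7]
Step 7: flows [0->1,2->1,3->1,2->3] -> levels [6 8 6 7]
  -> period-2 cycle: step 7 state = step 5 state; never stabilizes
  -> state at step 30: (30-5) mod 2 = 1, same as step 6 -> [7 5 8 7]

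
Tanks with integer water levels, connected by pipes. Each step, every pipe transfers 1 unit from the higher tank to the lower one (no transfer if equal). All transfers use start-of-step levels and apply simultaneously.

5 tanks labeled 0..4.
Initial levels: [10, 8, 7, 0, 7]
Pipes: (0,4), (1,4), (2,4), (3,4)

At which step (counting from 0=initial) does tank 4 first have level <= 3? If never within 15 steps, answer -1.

Step 1: flows [0->4,1->4,2=4,4->3] -> levels [9 7 7 1 8]
Step 2: flows [0->4,4->1,4->2,4->3] -> levels [8 8 8 2 6]
Step 3: flows [0->4,1->4,2->4,4->3] -> levels [7 7 7 3 8]
Step 4: flows [4->0,4->1,4->2,4->3] -> levels [8 8 8 4 4]
Step 5: flows [0->4,1->4,2->4,3=4] -> levels [7 7 7 4 7]
Step 6: flows [0=4,1=4,2=4,4->3] -> levels [7 7 7 5 6]
Step 7: flows [0->4,1->4,2->4,4->3] -> levels [6 6 6 6 8]
Step 8: flows [4->0,4->1,4->2,4->3] -> levels [7 7 7 7 4]
Step 9: flows [0->4,1->4,2->4,3->4] -> levels [6 6 6 6 8]
  -> period-2 cycle (repeats step 7); tank 4 never drops to <=3
Tank 4 never reaches <=3 within 15 steps

Answer: -1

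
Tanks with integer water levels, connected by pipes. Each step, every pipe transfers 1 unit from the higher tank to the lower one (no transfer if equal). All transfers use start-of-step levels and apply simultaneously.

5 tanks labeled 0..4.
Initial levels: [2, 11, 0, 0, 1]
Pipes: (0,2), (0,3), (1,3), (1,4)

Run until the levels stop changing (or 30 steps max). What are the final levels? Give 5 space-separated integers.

Step 1: flows [0->2,0->3,1->3,1->4] -> levels [0 9 1 2 2]
Step 2: flows [2->0,3->0,1->3,1->4] -> levels [2 7 0 2 3]
Step 3: flows [0->2,0=3,1->3,1->4] -> levels [1 5 1 3 4]
Step 4: flows [0=2,3->0,1->3,1->4] -> levels [2 3 1 3 5]
Step 5: flows [0->2,3->0,1=3,4->1] -> levels [2 4 2 2 4]
Step 6: flows [0=2,0=3,1->3,1=4] -> levels [2 3 2 3 4]
Step 7: flows [0=2,3->0,1=3,4->1] -> levels [3 4 2 2 3]
Step 8: flows [0->2,0->3,1->3,1->4] -> levels [1 2 3 4 4]
Step 9: flows [2->0,3->0,3->1,4->1] -> levels [3 4 2 2 3]
  -> period-2 cycle: step 9 state = step 7 state; never stabilizes
  -> state at step 30: (30-7) mod 2 = 1, same as step 8 -> [1 2 3 4 4]

Answer: 1 2 3 4 4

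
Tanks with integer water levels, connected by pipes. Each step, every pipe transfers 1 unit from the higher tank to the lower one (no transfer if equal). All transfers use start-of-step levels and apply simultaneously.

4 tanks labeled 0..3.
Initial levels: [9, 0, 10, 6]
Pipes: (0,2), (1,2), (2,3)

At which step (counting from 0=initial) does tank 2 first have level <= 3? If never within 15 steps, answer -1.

Answer: -1

Derivation:
Step 1: flows [2->0,2->1,2->3] -> levels [10 1 7 7]
Step 2: flows [0->2,2->1,2=3] -> levels [9 2 7 7]
Step 3: flows [0->2,2->1,2=3] -> levels [8 3 7 7]
Step 4: flows [0->2,2->1,2=3] -> levels [7 4 7 7]
Step 5: flows [0=2,2->1,2=3] -> levels [7 5 6 7]
Step 6: flows [0->2,2->1,3->2] -> levels [6 6 7 6]
Step 7: flows [2->0,2->1,2->3] -> levels [7 7 4 7]
Step 8: flows [0->2,1->2,3->2] -> levels [6 6 7 6]
  -> period-2 cycle (repeats step 6); tank 2 never drops to <=3
Tank 2 never reaches <=3 within 15 steps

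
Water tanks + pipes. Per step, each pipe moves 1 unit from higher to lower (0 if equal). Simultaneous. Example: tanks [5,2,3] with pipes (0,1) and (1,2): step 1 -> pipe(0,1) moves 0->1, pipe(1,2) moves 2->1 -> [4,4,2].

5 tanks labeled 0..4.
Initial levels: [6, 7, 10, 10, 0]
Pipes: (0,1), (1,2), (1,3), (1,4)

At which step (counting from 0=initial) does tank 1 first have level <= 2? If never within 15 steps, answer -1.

Step 1: flows [1->0,2->1,3->1,1->4] -> levels [7 7 9 9 1]
Step 2: flows [0=1,2->1,3->1,1->4] -> levels [7 8 8 8 2]
Step 3: flows [1->0,1=2,1=3,1->4] -> levels [8 6 8 8 3]
Step 4: flows [0->1,2->1,3->1,1->4] -> levels [7 8 7 7 4]
Step 5: flows [1->0,1->2,1->3,1->4] -> levels [8 4 8 8 5]
Step 6: flows [0->1,2->1,3->1,4->1] -> levels [7 8 7 7 4]
  -> period-2 cycle (repeats step 4); tank 1 never drops to <=2
Tank 1 never reaches <=2 within 15 steps

Answer: -1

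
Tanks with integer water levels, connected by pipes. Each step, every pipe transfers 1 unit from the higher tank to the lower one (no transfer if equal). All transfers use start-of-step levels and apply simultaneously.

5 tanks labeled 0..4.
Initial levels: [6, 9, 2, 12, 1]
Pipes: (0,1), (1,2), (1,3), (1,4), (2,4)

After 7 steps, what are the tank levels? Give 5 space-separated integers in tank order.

Answer: 5 8 5 7 5

Derivation:
Step 1: flows [1->0,1->2,3->1,1->4,2->4] -> levels [7 7 2 11 3]
Step 2: flows [0=1,1->2,3->1,1->4,4->2] -> levels [7 6 4 10 3]
Step 3: flows [0->1,1->2,3->1,1->4,2->4] -> levels [6 6 4 9 5]
Step 4: flows [0=1,1->2,3->1,1->4,4->2] -> levels [6 5 6 8 5]
Step 5: flows [0->1,2->1,3->1,1=4,2->4] -> levels [5 8 4 7 6]
Step 6: flows [1->0,1->2,1->3,1->4,4->2] -> levels [6 4 6 8 6]
Step 7: flows [0->1,2->1,3->1,4->1,2=4] -> levels [5 8 5 7 5]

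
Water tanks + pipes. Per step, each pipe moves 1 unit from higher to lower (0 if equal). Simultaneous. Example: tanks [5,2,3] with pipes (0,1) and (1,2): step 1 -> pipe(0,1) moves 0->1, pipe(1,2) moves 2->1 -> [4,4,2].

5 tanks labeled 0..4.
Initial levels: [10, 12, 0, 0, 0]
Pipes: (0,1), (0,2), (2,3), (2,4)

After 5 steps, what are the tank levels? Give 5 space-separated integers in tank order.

Answer: 8 9 1 2 2

Derivation:
Step 1: flows [1->0,0->2,2=3,2=4] -> levels [10 11 1 0 0]
Step 2: flows [1->0,0->2,2->3,2->4] -> levels [10 10 0 1 1]
Step 3: flows [0=1,0->2,3->2,4->2] -> levels [9 10 3 0 0]
Step 4: flows [1->0,0->2,2->3,2->4] -> levels [9 9 2 1 1]
Step 5: flows [0=1,0->2,2->3,2->4] -> levels [8 9 1 2 2]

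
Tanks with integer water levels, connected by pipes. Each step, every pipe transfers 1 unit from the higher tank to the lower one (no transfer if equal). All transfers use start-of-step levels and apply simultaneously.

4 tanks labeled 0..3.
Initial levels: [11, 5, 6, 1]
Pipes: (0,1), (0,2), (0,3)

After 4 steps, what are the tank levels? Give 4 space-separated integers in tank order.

Answer: 6 6 6 5

Derivation:
Step 1: flows [0->1,0->2,0->3] -> levels [8 6 7 2]
Step 2: flows [0->1,0->2,0->3] -> levels [5 7 8 3]
Step 3: flows [1->0,2->0,0->3] -> levels [6 6 7 4]
Step 4: flows [0=1,2->0,0->3] -> levels [6 6 6 5]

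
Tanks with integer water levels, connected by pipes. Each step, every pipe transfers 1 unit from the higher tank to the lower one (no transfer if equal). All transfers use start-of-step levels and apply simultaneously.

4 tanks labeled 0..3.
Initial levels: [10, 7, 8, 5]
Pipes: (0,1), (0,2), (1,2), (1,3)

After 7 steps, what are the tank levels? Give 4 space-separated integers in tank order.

Step 1: flows [0->1,0->2,2->1,1->3] -> levels [8 8 8 6]
Step 2: flows [0=1,0=2,1=2,1->3] -> levels [8 7 8 7]
Step 3: flows [0->1,0=2,2->1,1=3] -> levels [7 9 7 7]
Step 4: flows [1->0,0=2,1->2,1->3] -> levels [8 6 8 8]
Step 5: flows [0->1,0=2,2->1,3->1] -> levels [7 9 7 7]
  -> period-2 cycle: step 5 state = step 3 state
  -> state at step 7: (7-3) mod 2 = 0, same as step 3 -> [7 9 7 7]

Answer: 7 9 7 7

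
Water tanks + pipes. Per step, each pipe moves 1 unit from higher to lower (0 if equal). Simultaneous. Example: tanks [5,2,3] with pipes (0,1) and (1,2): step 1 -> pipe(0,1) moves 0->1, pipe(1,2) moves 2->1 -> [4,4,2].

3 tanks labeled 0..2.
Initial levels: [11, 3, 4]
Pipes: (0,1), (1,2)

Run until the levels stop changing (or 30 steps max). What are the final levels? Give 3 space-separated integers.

Answer: 6 6 6

Derivation:
Step 1: flows [0->1,2->1] -> levels [10 5 3]
Step 2: flows [0->1,1->2] -> levels [9 5 4]
Step 3: flows [0->1,1->2] -> levels [8 5 5]
Step 4: flows [0->1,1=2] -> levels [7 6 5]
Step 5: flows [0->1,1->2] -> levels [6 6 6]
Step 6: flows [0=1,1=2] -> levels [6 6 6]
  -> stable (no change)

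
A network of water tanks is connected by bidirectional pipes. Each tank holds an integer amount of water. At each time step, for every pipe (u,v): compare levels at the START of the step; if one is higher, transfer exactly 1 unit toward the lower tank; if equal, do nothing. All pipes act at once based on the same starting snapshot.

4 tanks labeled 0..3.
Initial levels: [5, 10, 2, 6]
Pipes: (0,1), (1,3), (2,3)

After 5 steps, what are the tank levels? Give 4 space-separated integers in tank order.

Answer: 6 7 6 4

Derivation:
Step 1: flows [1->0,1->3,3->2] -> levels [6 8 3 6]
Step 2: flows [1->0,1->3,3->2] -> levels [7 6 4 6]
Step 3: flows [0->1,1=3,3->2] -> levels [6 7 5 5]
Step 4: flows [1->0,1->3,2=3] -> levels [7 5 5 6]
Step 5: flows [0->1,3->1,3->2] -> levels [6 7 6 4]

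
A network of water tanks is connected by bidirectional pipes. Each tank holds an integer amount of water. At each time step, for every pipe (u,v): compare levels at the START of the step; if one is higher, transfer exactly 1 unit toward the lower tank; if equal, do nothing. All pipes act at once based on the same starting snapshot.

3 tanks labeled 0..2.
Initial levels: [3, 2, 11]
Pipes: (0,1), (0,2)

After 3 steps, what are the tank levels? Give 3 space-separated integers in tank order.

Step 1: flows [0->1,2->0] -> levels [3 3 10]
Step 2: flows [0=1,2->0] -> levels [4 3 9]
Step 3: flows [0->1,2->0] -> levels [4 4 8]

Answer: 4 4 8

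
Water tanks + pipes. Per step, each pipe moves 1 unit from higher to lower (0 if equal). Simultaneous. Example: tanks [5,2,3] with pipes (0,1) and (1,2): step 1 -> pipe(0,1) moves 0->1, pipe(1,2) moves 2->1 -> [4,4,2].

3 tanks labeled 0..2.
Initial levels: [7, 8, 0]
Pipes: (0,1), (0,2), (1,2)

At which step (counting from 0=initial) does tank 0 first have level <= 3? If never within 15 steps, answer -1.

Answer: -1

Derivation:
Step 1: flows [1->0,0->2,1->2] -> levels [7 6 2]
Step 2: flows [0->1,0->2,1->2] -> levels [5 6 4]
Step 3: flows [1->0,0->2,1->2] -> levels [5 4 6]
Step 4: flows [0->1,2->0,2->1] -> levels [5 6 4]
  -> period-2 cycle (repeats step 2); tank 0 never drops to <=3
Tank 0 never reaches <=3 within 15 steps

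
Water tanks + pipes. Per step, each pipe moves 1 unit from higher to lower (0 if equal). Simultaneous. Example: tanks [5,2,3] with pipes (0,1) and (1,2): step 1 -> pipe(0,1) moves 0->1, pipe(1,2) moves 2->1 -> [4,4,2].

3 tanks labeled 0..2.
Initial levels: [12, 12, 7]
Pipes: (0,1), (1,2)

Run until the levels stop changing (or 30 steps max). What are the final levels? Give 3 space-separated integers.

Step 1: flows [0=1,1->2] -> levels [12 11 8]
Step 2: flows [0->1,1->2] -> levels [11 11 9]
Step 3: flows [0=1,1->2] -> levels [11 10 10]
Step 4: flows [0->1,1=2] -> levels [10 11 10]
Step 5: flows [1->0,1->2] -> levels [11 9 11]
Step 6: flows [0->1,2->1] -> levels [10 11 10]
  -> period-2 cycle: step 6 state = step 4 state; never stabilizes
  -> state at step 30: (30-4) mod 2 = 0, same as step 4 -> [10 11 10]

Answer: 10 11 10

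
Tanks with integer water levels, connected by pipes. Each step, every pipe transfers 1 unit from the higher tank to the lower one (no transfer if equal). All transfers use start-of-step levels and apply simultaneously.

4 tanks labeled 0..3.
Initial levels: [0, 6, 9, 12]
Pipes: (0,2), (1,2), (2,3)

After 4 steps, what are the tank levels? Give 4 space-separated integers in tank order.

Step 1: flows [2->0,2->1,3->2] -> levels [1 7 8 11]
Step 2: flows [2->0,2->1,3->2] -> levels [2 8 7 10]
Step 3: flows [2->0,1->2,3->2] -> levels [3 7 8 9]
Step 4: flows [2->0,2->1,3->2] -> levels [4 8 7 8]

Answer: 4 8 7 8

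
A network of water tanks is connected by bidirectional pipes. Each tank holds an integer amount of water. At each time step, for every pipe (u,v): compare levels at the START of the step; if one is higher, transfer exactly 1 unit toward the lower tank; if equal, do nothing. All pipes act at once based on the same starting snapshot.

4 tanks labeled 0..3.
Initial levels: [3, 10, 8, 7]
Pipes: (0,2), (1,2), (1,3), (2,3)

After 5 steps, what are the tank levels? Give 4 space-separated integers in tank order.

Step 1: flows [2->0,1->2,1->3,2->3] -> levels [4 8 7 9]
Step 2: flows [2->0,1->2,3->1,3->2] -> levels [5 8 8 7]
Step 3: flows [2->0,1=2,1->3,2->3] -> levels [6 7 6 9]
Step 4: flows [0=2,1->2,3->1,3->2] -> levels [6 7 8 7]
Step 5: flows [2->0,2->1,1=3,2->3] -> levels [7 8 5 8]

Answer: 7 8 5 8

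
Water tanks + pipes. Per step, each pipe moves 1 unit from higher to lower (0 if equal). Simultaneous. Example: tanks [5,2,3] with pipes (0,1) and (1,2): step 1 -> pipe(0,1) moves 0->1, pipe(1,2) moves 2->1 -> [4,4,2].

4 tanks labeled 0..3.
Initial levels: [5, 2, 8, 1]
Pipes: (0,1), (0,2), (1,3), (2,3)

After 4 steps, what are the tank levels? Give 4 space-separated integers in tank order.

Answer: 5 4 4 3

Derivation:
Step 1: flows [0->1,2->0,1->3,2->3] -> levels [5 2 6 3]
Step 2: flows [0->1,2->0,3->1,2->3] -> levels [5 4 4 3]
Step 3: flows [0->1,0->2,1->3,2->3] -> levels [3 4 4 5]
Step 4: flows [1->0,2->0,3->1,3->2] -> levels [5 4 4 3]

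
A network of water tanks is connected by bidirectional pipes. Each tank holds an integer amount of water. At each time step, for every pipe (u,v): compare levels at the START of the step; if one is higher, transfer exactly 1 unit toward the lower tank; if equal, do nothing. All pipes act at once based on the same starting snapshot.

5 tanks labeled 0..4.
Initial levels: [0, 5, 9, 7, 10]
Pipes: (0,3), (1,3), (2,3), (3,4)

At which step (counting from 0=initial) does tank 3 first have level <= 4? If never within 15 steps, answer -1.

Answer: 6

Derivation:
Step 1: flows [3->0,3->1,2->3,4->3] -> levels [1 6 8 7 9]
Step 2: flows [3->0,3->1,2->3,4->3] -> levels [2 7 7 7 8]
Step 3: flows [3->0,1=3,2=3,4->3] -> levels [3 7 7 7 7]
Step 4: flows [3->0,1=3,2=3,3=4] -> levels [4 7 7 6 7]
Step 5: flows [3->0,1->3,2->3,4->3] -> levels [5 6 6 8 6]
Step 6: flows [3->0,3->1,3->2,3->4] -> levels [6 7 7 4 7]
Tank 3 first reaches <=4 at step 6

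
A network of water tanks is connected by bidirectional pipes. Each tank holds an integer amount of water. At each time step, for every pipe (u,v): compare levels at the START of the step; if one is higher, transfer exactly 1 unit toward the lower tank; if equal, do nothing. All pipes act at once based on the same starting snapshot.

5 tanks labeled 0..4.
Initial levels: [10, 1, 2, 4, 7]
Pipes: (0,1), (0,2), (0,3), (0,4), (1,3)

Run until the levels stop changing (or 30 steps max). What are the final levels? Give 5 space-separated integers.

Step 1: flows [0->1,0->2,0->3,0->4,3->1] -> levels [6 3 3 4 8]
Step 2: flows [0->1,0->2,0->3,4->0,3->1] -> levels [4 5 4 4 7]
Step 3: flows [1->0,0=2,0=3,4->0,1->3] -> levels [6 3 4 5 6]
Step 4: flows [0->1,0->2,0->3,0=4,3->1] -> levels [3 5 5 5 6]
Step 5: flows [1->0,2->0,3->0,4->0,1=3] -> levels [7 4 4 4 5]
Step 6: flows [0->1,0->2,0->3,0->4,1=3] -> levels [3 5 5 5 6]
  -> period-2 cycle: step 6 state = step 4 state; never stabilizes
  -> state at step 30: (30-4) mod 2 = 0, same as step 4 -> [3 5 5 5 6]

Answer: 3 5 5 5 6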